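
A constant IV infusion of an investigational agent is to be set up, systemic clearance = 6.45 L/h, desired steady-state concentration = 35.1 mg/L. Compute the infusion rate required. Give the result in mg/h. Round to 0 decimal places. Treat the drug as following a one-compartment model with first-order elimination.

226 mg/h

At steady state, infusion rate R₀ = Css × CL = 35.1 × 6.450 = 226.4 mg/h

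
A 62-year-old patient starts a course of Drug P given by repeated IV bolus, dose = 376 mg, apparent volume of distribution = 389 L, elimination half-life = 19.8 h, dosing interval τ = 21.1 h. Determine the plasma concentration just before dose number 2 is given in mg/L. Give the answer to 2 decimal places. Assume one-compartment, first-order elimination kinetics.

C₀ per dose = Dose / Vd = 376 / 389 = 0.9666 mg/L
k = ln2 / t½ = 0.693147 / 19.8 = 0.03501 h⁻¹
Fraction remaining after one interval: r = e^(−kτ) = e^(−0.03501 × 21.1) = 0.4777
Before dose 2, 1 dose has been given (aged 1τ).
C_trough = C₀ × r = 0.9666 × 0.4777 = 0.4617 mg/L

0.46 mg/L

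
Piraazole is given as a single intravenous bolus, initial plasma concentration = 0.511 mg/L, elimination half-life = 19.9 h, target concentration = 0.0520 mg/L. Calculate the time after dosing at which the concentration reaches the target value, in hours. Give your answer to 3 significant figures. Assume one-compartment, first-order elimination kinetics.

k = ln2 / t½ = 0.693147 / 19.9 = 0.03483 h⁻¹
t = ln(C₀ / C) / k = ln(0.5110 / 0.0520) / 0.03483
  = ln(9.827) / 0.03483 = 2.285 / 0.03483 = 65.60 h

65.6 h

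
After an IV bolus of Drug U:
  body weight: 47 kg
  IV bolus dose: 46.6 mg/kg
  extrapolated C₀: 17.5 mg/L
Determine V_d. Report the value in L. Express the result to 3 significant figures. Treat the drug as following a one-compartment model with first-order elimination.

Dose = 46.6 × 47 = 2190 mg
Vd = Dose / C₀ = 2190 / 17.5 = 125.1 L

125 L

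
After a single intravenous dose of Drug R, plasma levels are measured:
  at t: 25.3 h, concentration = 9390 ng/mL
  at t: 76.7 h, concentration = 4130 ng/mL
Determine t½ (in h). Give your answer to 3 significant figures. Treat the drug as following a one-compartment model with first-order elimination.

43.4 h

k = ln(C₁/C₂) / (t₂ − t₁) = ln(9390/4130) / (76.7 − 25.3)
  = 0.8214 / 51.40 = 0.01598 h⁻¹
t½ = ln2 / k = 0.693147 / 0.01598 = 43.38 h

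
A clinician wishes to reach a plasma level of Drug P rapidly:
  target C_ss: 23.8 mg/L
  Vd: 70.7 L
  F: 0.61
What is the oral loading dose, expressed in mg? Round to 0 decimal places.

LD = Css × Vd / F = 23.8 × 70.7 / 0.61 = 2758 mg

2758 mg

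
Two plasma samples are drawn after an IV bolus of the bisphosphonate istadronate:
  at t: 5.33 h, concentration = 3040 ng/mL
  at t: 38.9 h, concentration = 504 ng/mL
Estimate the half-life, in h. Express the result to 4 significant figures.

k = ln(C₁/C₂) / (t₂ − t₁) = ln(3040/504) / (38.9 − 5.33)
  = 1.797 / 33.57 = 0.05353 h⁻¹
t½ = ln2 / k = 0.693147 / 0.05353 = 12.95 h

12.95 h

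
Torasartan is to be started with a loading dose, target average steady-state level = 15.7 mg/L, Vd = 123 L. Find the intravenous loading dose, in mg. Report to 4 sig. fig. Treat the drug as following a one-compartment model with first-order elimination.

LD = Css × Vd = 15.7 × 123 = 1931 mg

1931 mg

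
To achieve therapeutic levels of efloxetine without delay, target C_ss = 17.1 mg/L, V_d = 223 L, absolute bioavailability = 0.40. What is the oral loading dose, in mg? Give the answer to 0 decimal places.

LD = Css × Vd / F = 17.1 × 223 / 0.40 = 9533 mg

9533 mg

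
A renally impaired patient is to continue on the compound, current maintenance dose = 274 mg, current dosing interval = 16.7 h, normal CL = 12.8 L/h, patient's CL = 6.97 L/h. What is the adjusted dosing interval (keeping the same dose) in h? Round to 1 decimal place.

30.7 h

To keep the same average steady-state level, dosing rate must scale with clearance.
CL ratio = 6.97 / 12.8 = 0.5445
New interval (same dose) = 16.7 / 0.5445 = 30.67 h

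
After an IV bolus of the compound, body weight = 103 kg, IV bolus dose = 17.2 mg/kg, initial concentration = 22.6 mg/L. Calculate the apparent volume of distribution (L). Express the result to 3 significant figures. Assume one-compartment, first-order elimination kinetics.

Dose = 17.2 × 103 = 1772 mg
Vd = Dose / C₀ = 1772 / 22.6 = 78.41 L

78.4 L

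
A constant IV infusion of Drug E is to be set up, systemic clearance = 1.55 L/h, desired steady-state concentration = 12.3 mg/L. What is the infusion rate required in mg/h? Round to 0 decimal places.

19 mg/h

At steady state, infusion rate R₀ = Css × CL = 12.3 × 1.550 = 19.07 mg/h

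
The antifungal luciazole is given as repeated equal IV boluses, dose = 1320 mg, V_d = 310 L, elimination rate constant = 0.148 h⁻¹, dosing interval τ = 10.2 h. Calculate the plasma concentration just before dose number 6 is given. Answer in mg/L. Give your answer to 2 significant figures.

C₀ per dose = Dose / Vd = 1320 / 310 = 4.258 mg/L
Fraction remaining after one interval: r = e^(−kτ) = e^(−0.1480 × 10.2) = 0.2210
Before dose 6, 5 doses have been given (aged 1τ, 2τ, 3τ, 4τ, 5τ).
C_trough = C₀ × (r + r² + … + r^5) = C₀ × r(1−r^5)/(1−r)
        = 4.258 × 0.2210 × (1 − 0.0005272) / (1 − 0.2210) = 1.207 mg/L

1.2 mg/L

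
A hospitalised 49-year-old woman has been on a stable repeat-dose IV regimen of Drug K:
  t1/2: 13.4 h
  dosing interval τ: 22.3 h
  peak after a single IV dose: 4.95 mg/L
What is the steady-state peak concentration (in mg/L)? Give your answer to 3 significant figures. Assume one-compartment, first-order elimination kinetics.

7.23 mg/L

k = ln2 / t½ = 0.693147 / 13.4 = 0.05173 h⁻¹
e^(−kτ) = e^(−0.05173 × 22.3) = 0.3155
Accumulation ratio R = 1 / (1 − e^(−kτ)) = 1 / (1 − 0.3155) = 1.461
Steady-state peak = C₀ × R = 4.95 × 1.461 = 7.232 mg/L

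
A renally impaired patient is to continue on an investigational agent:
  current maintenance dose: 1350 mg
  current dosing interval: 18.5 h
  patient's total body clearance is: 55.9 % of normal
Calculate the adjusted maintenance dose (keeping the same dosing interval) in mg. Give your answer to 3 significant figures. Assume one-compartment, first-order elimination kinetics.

755 mg

To keep the same average steady-state level, dosing rate must scale with clearance.
CL ratio = 55.9 / 100 = 0.5590
New dose (same interval) = 1350 × 0.5590 = 754.7 mg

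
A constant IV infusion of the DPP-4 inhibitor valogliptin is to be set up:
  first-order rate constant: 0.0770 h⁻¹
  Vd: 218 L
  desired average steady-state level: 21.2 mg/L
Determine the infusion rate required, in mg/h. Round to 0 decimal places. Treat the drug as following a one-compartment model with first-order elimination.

356 mg/h

CL = k × Vd = 0.07700 × 218 = 16.79 L/h
At steady state, infusion rate R₀ = Css × CL = 21.2 × 16.79 = 355.9 mg/h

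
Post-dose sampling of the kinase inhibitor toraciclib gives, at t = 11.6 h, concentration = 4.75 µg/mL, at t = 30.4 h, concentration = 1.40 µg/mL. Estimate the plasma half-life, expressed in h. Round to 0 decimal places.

k = ln(C₁/C₂) / (t₂ − t₁) = ln(4.75/1.40) / (30.4 − 11.6)
  = 1.222 / 18.80 = 0.06500 h⁻¹
t½ = ln2 / k = 0.693147 / 0.06500 = 10.66 h

11 h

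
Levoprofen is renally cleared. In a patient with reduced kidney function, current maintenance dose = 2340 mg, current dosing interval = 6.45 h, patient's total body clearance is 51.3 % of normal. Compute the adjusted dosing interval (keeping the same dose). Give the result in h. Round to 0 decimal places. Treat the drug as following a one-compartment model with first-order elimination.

To keep the same average steady-state level, dosing rate must scale with clearance.
CL ratio = 51.3 / 100 = 0.5130
New interval (same dose) = 6.45 / 0.5130 = 12.57 h

13 h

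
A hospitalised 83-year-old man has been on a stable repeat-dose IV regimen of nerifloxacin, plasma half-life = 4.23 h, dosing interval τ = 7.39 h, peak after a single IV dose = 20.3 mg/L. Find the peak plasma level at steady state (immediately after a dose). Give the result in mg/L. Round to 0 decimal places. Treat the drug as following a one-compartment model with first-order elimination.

k = ln2 / t½ = 0.693147 / 4.23 = 0.1639 h⁻¹
e^(−kτ) = e^(−0.1639 × 7.39) = 0.2978
Accumulation ratio R = 1 / (1 − e^(−kτ)) = 1 / (1 − 0.2978) = 1.424
Steady-state peak = C₀ × R = 20.3 × 1.424 = 28.91 mg/L

29 mg/L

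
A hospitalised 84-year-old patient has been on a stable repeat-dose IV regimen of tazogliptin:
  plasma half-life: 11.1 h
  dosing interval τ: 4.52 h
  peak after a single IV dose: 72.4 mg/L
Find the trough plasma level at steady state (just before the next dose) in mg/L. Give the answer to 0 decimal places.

222 mg/L

k = ln2 / t½ = 0.693147 / 11.1 = 0.06245 h⁻¹
e^(−kτ) = e^(−0.06245 × 4.52) = 0.7541
Accumulation ratio R = 1 / (1 − e^(−kτ)) = 1 / (1 − 0.7541) = 4.067
Steady-state trough = C₀ × R × e^(−kτ) = 72.4 × 4.067 × 0.7541 = 222.0 mg/L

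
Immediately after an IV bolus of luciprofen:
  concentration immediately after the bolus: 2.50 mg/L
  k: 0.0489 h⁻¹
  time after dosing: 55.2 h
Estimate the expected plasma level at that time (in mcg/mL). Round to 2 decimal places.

C = C₀ · e^(−k·t) = 2.500 × e^(−0.04890 × 55.2)
  = 2.500 × 0.06725 = 0.1681 mg/L
(0.1681 mg/L = 0.1681 mcg/mL)

0.17 mcg/mL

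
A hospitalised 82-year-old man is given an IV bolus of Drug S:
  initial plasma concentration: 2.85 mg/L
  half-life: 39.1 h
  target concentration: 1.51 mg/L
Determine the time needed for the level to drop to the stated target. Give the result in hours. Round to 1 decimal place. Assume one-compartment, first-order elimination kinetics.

k = ln2 / t½ = 0.693147 / 39.1 = 0.01773 h⁻¹
t = ln(C₀ / C) / k = ln(2.850 / 1.51) / 0.01773
  = ln(1.887) / 0.01773 = 0.6350 / 0.01773 = 35.82 h

35.8 h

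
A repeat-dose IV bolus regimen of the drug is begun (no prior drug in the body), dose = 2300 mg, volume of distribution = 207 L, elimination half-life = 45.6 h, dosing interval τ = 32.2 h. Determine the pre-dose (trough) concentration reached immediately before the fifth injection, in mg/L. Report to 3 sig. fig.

15.1 mg/L

C₀ per dose = Dose / Vd = 2300 / 207 = 11.11 mg/L
k = ln2 / t½ = 0.693147 / 45.6 = 0.01520 h⁻¹
Fraction remaining after one interval: r = e^(−kτ) = e^(−0.01520 × 32.2) = 0.6130
Before dose 5, 4 doses have been given (aged 1τ, 2τ, 3τ, 4τ).
C_trough = C₀ × (r + r² + … + r^4) = C₀ × r(1−r^4)/(1−r)
        = 11.11 × 0.6130 × (1 − 0.1412) / (1 − 0.6130) = 15.11 mg/L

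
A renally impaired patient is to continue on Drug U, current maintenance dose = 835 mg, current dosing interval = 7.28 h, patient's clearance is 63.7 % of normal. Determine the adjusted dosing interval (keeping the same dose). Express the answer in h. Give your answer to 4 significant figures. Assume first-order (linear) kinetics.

11.43 h

To keep the same average steady-state level, dosing rate must scale with clearance.
CL ratio = 63.7 / 100 = 0.6370
New interval (same dose) = 7.28 / 0.6370 = 11.43 h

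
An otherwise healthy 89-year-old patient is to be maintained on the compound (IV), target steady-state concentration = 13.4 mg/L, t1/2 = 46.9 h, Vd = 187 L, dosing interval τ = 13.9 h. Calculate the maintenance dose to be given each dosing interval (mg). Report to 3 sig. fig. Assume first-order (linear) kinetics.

515 mg

k = ln2 / t½ = 0.693147 / 46.9 = 0.01478 h⁻¹
CL = k × Vd = 0.01478 × 187 = 2.764 L/h
At steady state, Dose/τ = Css × CL.
Dose = Css × CL × τ = 13.4 × 2.764 × 13.9 = 514.8 mg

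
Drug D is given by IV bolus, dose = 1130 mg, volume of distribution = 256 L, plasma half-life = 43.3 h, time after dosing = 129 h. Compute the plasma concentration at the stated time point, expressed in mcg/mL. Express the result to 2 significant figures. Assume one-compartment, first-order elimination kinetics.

C₀ = Dose / Vd = 1130 / 256 = 4.414 mg/L
k = ln2 / t½ = 0.693147 / 43.3 = 0.01601 h⁻¹
C = C₀ · e^(−k·t) = 4.414 × e^(−0.01601 × 129)
  = 4.414 × 0.1268 = 0.5597 mg/L
(0.5597 mg/L = 0.5597 mcg/mL)

0.56 mcg/mL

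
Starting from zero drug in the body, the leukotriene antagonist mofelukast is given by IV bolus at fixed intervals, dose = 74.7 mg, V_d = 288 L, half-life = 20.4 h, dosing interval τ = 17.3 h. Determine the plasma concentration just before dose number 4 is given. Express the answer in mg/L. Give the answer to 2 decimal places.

C₀ per dose = Dose / Vd = 74.7 / 288 = 0.2594 mg/L
k = ln2 / t½ = 0.693147 / 20.4 = 0.03398 h⁻¹
Fraction remaining after one interval: r = e^(−kτ) = e^(−0.03398 × 17.3) = 0.5555
Before dose 4, 3 doses have been given (aged 1τ, 2τ, 3τ).
C_trough = C₀ × (r + r² + … + r^3) = C₀ × r(1−r^3)/(1−r)
        = 0.2594 × 0.5555 × (1 − 0.1714) / (1 − 0.5555) = 0.2686 mg/L

0.27 mg/L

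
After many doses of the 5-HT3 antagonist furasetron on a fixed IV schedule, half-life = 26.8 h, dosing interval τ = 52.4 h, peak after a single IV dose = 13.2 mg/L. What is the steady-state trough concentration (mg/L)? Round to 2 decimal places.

k = ln2 / t½ = 0.693147 / 26.8 = 0.02586 h⁻¹
e^(−kτ) = e^(−0.02586 × 52.4) = 0.2579
Accumulation ratio R = 1 / (1 − e^(−kτ)) = 1 / (1 − 0.2579) = 1.348
Steady-state trough = C₀ × R × e^(−kτ) = 13.2 × 1.348 × 0.2579 = 4.589 mg/L

4.59 mg/L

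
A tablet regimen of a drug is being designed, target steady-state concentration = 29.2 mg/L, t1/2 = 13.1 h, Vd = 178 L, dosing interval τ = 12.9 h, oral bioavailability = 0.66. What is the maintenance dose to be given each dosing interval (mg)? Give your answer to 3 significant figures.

5380 mg

k = ln2 / t½ = 0.693147 / 13.1 = 0.05291 h⁻¹
CL = k × Vd = 0.05291 × 178 = 9.418 L/h
At steady state, F × (Dose/τ) = Css × CL.
Dose = Css × CL × τ / F = 29.2 × 9.418 × 12.9 / 0.66 = 5375 mg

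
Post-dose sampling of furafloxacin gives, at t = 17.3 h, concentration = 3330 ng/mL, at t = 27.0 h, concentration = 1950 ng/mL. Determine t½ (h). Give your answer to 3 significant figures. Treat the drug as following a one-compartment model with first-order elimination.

k = ln(C₁/C₂) / (t₂ − t₁) = ln(3330/1950) / (27.0 − 17.3)
  = 0.5351 / 9.700 = 0.05516 h⁻¹
t½ = ln2 / k = 0.693147 / 0.05516 = 12.57 h

12.6 h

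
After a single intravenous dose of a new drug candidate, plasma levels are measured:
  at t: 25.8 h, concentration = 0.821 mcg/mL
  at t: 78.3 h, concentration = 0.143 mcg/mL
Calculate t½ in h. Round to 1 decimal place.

k = ln(C₁/C₂) / (t₂ − t₁) = ln(0.821/0.143) / (78.3 − 25.8)
  = 1.748 / 52.50 = 0.03330 h⁻¹
t½ = ln2 / k = 0.693147 / 0.03330 = 20.82 h

20.8 h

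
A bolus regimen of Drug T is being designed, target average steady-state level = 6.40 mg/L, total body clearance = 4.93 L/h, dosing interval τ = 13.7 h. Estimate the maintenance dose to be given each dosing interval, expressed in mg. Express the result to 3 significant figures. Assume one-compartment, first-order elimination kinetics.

At steady state, Dose/τ = Css × CL.
Dose = Css × CL × τ = 6.40 × 4.930 × 13.7 = 432.3 mg

432 mg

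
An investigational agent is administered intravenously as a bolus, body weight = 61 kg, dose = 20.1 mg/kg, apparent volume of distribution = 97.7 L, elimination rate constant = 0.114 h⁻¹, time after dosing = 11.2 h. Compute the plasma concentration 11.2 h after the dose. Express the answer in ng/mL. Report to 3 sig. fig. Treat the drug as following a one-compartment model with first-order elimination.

Total dose = 20.1 × 61 = 1226 mg
C₀ = Dose / Vd = 1226 / 97.7 = 12.55 mg/L
C = C₀ · e^(−k·t) = 12.55 × e^(−0.1140 × 11.2)
  = 12.55 × 0.2789 = 3.500 mg/L
Convert: 3.500 mg/L × 1000 = 3500 ng/mL

3500 ng/mL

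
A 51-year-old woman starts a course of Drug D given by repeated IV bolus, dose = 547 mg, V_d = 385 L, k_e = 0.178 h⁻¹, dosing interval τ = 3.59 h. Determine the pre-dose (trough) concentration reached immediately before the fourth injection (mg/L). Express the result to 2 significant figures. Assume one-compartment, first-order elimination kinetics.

C₀ per dose = Dose / Vd = 547 / 385 = 1.421 mg/L
Fraction remaining after one interval: r = e^(−kτ) = e^(−0.1780 × 3.59) = 0.5278
Before dose 4, 3 doses have been given (aged 1τ, 2τ, 3τ).
C_trough = C₀ × (r + r² + … + r^3) = C₀ × r(1−r^3)/(1−r)
        = 1.421 × 0.5278 × (1 − 0.1470) / (1 − 0.5278) = 1.355 mg/L

1.4 mg/L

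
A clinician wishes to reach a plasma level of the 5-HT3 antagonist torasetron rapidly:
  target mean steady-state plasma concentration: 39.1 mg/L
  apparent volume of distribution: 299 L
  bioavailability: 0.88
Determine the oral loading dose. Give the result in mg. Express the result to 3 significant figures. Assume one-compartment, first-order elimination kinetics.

13300 mg

LD = Css × Vd / F = 39.1 × 299 / 0.88 = 13290 mg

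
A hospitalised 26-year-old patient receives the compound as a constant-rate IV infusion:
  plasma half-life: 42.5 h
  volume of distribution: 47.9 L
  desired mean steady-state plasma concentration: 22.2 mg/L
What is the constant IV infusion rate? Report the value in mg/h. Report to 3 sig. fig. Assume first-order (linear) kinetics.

k = ln2 / t½ = 0.693147 / 42.5 = 0.01631 h⁻¹
CL = k × Vd = 0.01631 × 47.9 = 0.7812 L/h
At steady state, infusion rate R₀ = Css × CL = 22.2 × 0.7812 = 17.34 mg/h

17.3 mg/h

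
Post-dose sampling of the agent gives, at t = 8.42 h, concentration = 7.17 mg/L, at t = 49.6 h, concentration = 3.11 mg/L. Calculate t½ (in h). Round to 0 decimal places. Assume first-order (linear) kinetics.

k = ln(C₁/C₂) / (t₂ − t₁) = ln(7.17/3.11) / (49.6 − 8.42)
  = 0.8353 / 41.18 = 0.02028 h⁻¹
t½ = ln2 / k = 0.693147 / 0.02028 = 34.18 h

34 h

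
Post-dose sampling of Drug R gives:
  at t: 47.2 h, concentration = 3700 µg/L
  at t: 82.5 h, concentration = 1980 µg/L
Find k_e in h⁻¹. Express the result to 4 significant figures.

0.01771 h⁻¹

k = ln(C₁/C₂) / (t₂ − t₁) = ln(3700/1980) / (82.5 − 47.2)
  = 0.6252 / 35.30 = 0.01771 h⁻¹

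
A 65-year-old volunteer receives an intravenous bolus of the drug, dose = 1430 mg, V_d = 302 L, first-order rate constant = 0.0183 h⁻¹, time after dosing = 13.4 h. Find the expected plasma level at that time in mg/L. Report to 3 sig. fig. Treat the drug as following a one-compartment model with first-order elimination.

3.71 mg/L

C₀ = Dose / Vd = 1430 / 302 = 4.735 mg/L
C = C₀ · e^(−k·t) = 4.735 × e^(−0.01830 × 13.4)
  = 4.735 × 0.7825 = 3.705 mg/L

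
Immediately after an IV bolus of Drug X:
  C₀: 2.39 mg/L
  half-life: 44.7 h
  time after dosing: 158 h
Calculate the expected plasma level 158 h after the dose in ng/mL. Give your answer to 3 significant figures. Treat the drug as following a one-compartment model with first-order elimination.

k = ln2 / t½ = 0.693147 / 44.7 = 0.01551 h⁻¹
C = C₀ · e^(−k·t) = 2.390 × e^(−0.01551 × 158)
  = 2.390 × 0.08624 = 0.2061 mg/L
Convert: 0.2061 mg/L × 1000 = 206.1 ng/mL

206 ng/mL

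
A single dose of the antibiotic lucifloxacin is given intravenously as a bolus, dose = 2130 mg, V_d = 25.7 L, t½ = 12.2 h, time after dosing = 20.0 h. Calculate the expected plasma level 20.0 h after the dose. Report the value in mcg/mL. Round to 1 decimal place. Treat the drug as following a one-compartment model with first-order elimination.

C₀ = Dose / Vd = 2130 / 25.7 = 82.88 mg/L
k = ln2 / t½ = 0.693147 / 12.2 = 0.05682 h⁻¹
C = C₀ · e^(−k·t) = 82.88 × e^(−0.05682 × 20.0)
  = 82.88 × 0.3210 = 26.60 mg/L
(26.60 mg/L = 26.60 mcg/mL)

26.6 mcg/mL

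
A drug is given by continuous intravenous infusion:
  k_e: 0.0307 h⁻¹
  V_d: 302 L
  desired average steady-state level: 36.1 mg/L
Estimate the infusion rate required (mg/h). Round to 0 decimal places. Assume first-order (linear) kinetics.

CL = k × Vd = 0.03070 × 302 = 9.271 L/h
At steady state, infusion rate R₀ = Css × CL = 36.1 × 9.271 = 334.7 mg/h

335 mg/h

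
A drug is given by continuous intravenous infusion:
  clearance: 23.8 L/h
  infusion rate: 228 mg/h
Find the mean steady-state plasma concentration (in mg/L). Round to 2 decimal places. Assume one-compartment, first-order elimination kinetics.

9.58 mg/L

At steady state Css = R₀ / CL = 228 / 23.80 = 9.580 mg/L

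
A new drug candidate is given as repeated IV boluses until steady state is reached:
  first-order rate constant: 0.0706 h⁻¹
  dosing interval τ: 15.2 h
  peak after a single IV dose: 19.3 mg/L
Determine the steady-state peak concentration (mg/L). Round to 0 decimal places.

29 mg/L

e^(−kτ) = e^(−0.07060 × 15.2) = 0.3419
Accumulation ratio R = 1 / (1 − e^(−kτ)) = 1 / (1 − 0.3419) = 1.520
Steady-state peak = C₀ × R = 19.3 × 1.520 = 29.34 mg/L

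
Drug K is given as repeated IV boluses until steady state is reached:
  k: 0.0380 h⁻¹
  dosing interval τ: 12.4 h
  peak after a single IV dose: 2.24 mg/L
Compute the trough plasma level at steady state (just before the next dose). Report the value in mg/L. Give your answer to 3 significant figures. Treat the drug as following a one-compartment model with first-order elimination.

3.72 mg/L

e^(−kτ) = e^(−0.03800 × 12.4) = 0.6243
Accumulation ratio R = 1 / (1 − e^(−kτ)) = 1 / (1 − 0.6243) = 2.662
Steady-state trough = C₀ × R × e^(−kτ) = 2.24 × 2.662 × 0.6243 = 3.723 mg/L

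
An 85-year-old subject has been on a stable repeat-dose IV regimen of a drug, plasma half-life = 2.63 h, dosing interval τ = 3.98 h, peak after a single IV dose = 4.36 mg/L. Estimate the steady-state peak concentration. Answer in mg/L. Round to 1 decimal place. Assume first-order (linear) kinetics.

k = ln2 / t½ = 0.693147 / 2.63 = 0.2636 h⁻¹
e^(−kτ) = e^(−0.2636 × 3.98) = 0.3502
Accumulation ratio R = 1 / (1 − e^(−kτ)) = 1 / (1 − 0.3502) = 1.539
Steady-state peak = C₀ × R = 4.36 × 1.539 = 6.710 mg/L

6.7 mg/L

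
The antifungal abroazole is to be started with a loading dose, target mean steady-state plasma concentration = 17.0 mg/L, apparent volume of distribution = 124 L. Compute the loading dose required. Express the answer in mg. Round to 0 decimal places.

LD = Css × Vd = 17.0 × 124 = 2108 mg

2108 mg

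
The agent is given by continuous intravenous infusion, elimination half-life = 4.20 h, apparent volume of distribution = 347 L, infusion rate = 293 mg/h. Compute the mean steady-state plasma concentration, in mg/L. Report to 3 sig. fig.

k = ln2 / t½ = 0.693147 / 4.20 = 0.1650 h⁻¹
CL = k × Vd = 0.1650 × 347 = 57.26 L/h
At steady state Css = R₀ / CL = 293 / 57.26 = 5.117 mg/L

5.12 mg/L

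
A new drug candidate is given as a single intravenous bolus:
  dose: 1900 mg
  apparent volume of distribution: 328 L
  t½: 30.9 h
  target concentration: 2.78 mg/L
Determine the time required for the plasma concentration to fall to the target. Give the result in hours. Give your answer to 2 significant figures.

C₀ = Dose / Vd = 1900 / 328 = 5.793 mg/L
k = ln2 / t½ = 0.693147 / 30.9 = 0.02243 h⁻¹
t = ln(C₀ / C) / k = ln(5.793 / 2.78) / 0.02243
  = ln(2.084) / 0.02243 = 0.7343 / 0.02243 = 32.74 h

33 h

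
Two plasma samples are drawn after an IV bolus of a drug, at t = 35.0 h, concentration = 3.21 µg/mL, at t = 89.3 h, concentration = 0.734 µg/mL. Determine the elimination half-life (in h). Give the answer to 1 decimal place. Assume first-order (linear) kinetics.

k = ln(C₁/C₂) / (t₂ − t₁) = ln(3.21/0.734) / (89.3 − 35.0)
  = 1.476 / 54.30 = 0.02718 h⁻¹
t½ = ln2 / k = 0.693147 / 0.02718 = 25.50 h

25.5 h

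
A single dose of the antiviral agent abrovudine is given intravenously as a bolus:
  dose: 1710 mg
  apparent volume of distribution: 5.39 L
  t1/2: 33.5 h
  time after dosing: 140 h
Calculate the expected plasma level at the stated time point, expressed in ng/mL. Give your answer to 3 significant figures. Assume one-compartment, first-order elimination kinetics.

C₀ = Dose / Vd = 1710 / 5.39 = 317.3 mg/L
k = ln2 / t½ = 0.693147 / 33.5 = 0.02069 h⁻¹
C = C₀ · e^(−k·t) = 317.3 × e^(−0.02069 × 140)
  = 317.3 × 0.05521 = 17.52 mg/L
Convert: 17.52 mg/L × 1000 = 17520 ng/mL

17500 ng/mL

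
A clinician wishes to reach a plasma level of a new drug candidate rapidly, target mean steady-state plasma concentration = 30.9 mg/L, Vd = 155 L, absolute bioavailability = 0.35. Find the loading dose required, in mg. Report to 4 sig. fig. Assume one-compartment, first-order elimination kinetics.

LD = Css × Vd / F = 30.9 × 155 / 0.35 = 13680 mg

13680 mg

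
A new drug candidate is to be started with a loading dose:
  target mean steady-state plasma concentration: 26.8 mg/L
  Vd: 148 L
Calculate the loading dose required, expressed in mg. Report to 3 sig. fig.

3970 mg

LD = Css × Vd = 26.8 × 148 = 3966 mg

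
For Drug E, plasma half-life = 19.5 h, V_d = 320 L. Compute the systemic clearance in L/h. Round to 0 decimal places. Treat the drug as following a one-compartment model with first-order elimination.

11 L/h

k = ln2 / t½ = 0.693147 / 19.5 = 0.03555 h⁻¹
CL = k × Vd = 0.03555 × 320 = 11.38 L/h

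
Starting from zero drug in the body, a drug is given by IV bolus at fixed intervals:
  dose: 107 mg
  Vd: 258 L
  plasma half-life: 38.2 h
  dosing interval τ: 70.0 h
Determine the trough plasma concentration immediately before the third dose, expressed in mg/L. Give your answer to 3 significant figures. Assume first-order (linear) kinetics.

0.149 mg/L

C₀ per dose = Dose / Vd = 107 / 258 = 0.4147 mg/L
k = ln2 / t½ = 0.693147 / 38.2 = 0.01815 h⁻¹
Fraction remaining after one interval: r = e^(−kτ) = e^(−0.01815 × 70.0) = 0.2807
Before dose 3, 2 doses have been given (aged 1τ, 2τ).
C_trough = C₀ × (r + r²) = 0.4147 × (0.2807 + 0.07879) = 0.1491 mg/L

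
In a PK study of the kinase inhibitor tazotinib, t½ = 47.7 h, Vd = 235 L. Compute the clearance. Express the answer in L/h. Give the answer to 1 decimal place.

3.4 L/h

k = ln2 / t½ = 0.693147 / 47.7 = 0.01453 h⁻¹
CL = k × Vd = 0.01453 × 235 = 3.415 L/h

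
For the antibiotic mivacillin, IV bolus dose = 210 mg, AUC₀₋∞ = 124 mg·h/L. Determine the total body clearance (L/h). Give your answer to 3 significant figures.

1.69 L/h

CL = Dose / AUC = 210 / 124 = 1.694 L/h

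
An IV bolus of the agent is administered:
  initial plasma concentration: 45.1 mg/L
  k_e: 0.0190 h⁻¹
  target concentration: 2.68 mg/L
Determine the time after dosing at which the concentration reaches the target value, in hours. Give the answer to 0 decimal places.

149 h

t = ln(C₀ / C) / k = ln(45.10 / 2.68) / 0.01900
  = ln(16.83) / 0.01900 = 2.823 / 0.01900 = 148.6 h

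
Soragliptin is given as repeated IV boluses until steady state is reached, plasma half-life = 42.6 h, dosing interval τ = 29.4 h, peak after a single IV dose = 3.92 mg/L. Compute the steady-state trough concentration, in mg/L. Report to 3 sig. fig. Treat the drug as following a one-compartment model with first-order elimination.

6.39 mg/L

k = ln2 / t½ = 0.693147 / 42.6 = 0.01627 h⁻¹
e^(−kτ) = e^(−0.01627 × 29.4) = 0.6198
Accumulation ratio R = 1 / (1 − e^(−kτ)) = 1 / (1 − 0.6198) = 2.630
Steady-state trough = C₀ × R × e^(−kτ) = 3.92 × 2.630 × 0.6198 = 6.390 mg/L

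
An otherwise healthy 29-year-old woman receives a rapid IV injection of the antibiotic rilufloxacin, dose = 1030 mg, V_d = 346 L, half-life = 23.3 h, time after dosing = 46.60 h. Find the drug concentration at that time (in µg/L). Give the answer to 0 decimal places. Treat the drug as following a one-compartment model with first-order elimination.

C₀ = Dose / Vd = 1030 / 346 = 2.977 mg/L
k = ln2 / t½ = 0.693147 / 23.3 = 0.02975 h⁻¹
t / t½ = 46.60 / 23.3 = 2 half-lives
C = C₀ × (1/2)^2 = 2.977 × 0.2500 = 0.7443 mg/L
Convert: 0.7443 mg/L × 1000 = 744.3 µg/L

744 µg/L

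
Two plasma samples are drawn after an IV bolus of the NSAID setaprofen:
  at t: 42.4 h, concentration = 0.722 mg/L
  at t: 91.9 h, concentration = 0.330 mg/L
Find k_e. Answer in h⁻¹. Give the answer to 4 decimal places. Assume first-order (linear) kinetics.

0.0158 h⁻¹

k = ln(C₁/C₂) / (t₂ − t₁) = ln(0.722/0.330) / (91.9 − 42.4)
  = 0.7829 / 49.50 = 0.01582 h⁻¹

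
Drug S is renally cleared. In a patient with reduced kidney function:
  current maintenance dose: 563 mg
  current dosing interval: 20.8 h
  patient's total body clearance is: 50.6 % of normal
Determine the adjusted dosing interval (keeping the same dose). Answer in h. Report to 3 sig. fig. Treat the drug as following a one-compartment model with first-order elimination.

41.1 h

To keep the same average steady-state level, dosing rate must scale with clearance.
CL ratio = 50.6 / 100 = 0.5060
New interval (same dose) = 20.8 / 0.5060 = 41.11 h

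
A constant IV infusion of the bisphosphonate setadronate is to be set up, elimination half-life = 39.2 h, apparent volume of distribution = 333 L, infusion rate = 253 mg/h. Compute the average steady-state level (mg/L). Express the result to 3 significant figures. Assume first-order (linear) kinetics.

43.0 mg/L

k = ln2 / t½ = 0.693147 / 39.2 = 0.01768 h⁻¹
CL = k × Vd = 0.01768 × 333 = 5.887 L/h
At steady state Css = R₀ / CL = 253 / 5.887 = 42.98 mg/L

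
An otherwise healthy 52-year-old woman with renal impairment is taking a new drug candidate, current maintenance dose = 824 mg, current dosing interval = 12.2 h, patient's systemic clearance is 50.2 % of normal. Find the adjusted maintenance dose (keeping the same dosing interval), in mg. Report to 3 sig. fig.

To keep the same average steady-state level, dosing rate must scale with clearance.
CL ratio = 50.2 / 100 = 0.5020
New dose (same interval) = 824 × 0.5020 = 413.6 mg

414 mg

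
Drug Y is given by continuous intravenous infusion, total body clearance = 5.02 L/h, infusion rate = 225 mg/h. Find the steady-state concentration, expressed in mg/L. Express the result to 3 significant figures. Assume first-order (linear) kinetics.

44.8 mg/L

At steady state Css = R₀ / CL = 225 / 5.020 = 44.82 mg/L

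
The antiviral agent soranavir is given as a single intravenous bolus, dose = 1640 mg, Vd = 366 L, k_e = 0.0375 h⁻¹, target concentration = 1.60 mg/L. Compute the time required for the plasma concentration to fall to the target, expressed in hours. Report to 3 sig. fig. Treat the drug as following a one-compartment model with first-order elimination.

27.5 h

C₀ = Dose / Vd = 1640 / 366 = 4.481 mg/L
t = ln(C₀ / C) / k = ln(4.481 / 1.60) / 0.03750
  = ln(2.801) / 0.03750 = 1.030 / 0.03750 = 27.47 h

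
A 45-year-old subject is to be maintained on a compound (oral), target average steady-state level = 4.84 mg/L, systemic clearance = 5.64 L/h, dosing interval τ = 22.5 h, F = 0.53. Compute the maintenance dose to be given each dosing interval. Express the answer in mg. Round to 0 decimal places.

1159 mg

At steady state, F × (Dose/τ) = Css × CL.
Dose = Css × CL × τ / F = 4.84 × 5.640 × 22.5 / 0.53 = 1159 mg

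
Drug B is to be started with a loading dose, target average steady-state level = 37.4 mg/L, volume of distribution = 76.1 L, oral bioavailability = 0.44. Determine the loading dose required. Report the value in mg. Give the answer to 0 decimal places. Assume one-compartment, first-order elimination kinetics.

6469 mg

LD = Css × Vd / F = 37.4 × 76.1 / 0.44 = 6469 mg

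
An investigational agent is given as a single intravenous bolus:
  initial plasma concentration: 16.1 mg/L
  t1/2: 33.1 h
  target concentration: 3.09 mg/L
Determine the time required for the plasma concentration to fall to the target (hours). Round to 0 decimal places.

79 h

k = ln2 / t½ = 0.693147 / 33.1 = 0.02094 h⁻¹
t = ln(C₀ / C) / k = ln(16.10 / 3.09) / 0.02094
  = ln(5.210) / 0.02094 = 1.651 / 0.02094 = 78.84 h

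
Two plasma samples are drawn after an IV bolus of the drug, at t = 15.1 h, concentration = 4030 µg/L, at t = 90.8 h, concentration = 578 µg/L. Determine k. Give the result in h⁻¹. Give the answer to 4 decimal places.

0.0257 h⁻¹

k = ln(C₁/C₂) / (t₂ − t₁) = ln(4030/578) / (90.8 − 15.1)
  = 1.942 / 75.70 = 0.02565 h⁻¹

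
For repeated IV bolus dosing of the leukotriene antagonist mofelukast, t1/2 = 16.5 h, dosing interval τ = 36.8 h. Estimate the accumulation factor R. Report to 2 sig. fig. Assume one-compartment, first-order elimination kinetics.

k = ln2 / t½ = 0.693147 / 16.5 = 0.04201 h⁻¹
e^(−kτ) = e^(−0.04201 × 36.8) = 0.2131
Accumulation ratio R = 1 / (1 − e^(−kτ)) = 1 / (1 − 0.2131) = 1.271

1.3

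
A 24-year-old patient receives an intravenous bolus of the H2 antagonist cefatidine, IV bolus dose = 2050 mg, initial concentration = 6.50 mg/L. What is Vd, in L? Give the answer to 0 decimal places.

315 L

Vd = Dose / C₀ = 2050 / 6.50 = 315.4 L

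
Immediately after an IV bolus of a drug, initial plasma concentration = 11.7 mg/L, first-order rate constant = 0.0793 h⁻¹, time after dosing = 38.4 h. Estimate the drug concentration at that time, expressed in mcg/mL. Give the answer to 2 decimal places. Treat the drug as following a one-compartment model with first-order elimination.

C = C₀ · e^(−k·t) = 11.70 × e^(−0.07930 × 38.4)
  = 11.70 × 0.04759 = 0.5568 mg/L
(0.5568 mg/L = 0.5568 mcg/mL)

0.56 mcg/mL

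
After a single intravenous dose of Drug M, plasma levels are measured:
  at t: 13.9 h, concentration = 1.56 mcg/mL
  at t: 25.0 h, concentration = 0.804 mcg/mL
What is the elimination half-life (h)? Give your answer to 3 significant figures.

k = ln(C₁/C₂) / (t₂ − t₁) = ln(1.56/0.804) / (25.0 − 13.9)
  = 0.6628 / 11.10 = 0.05971 h⁻¹
t½ = ln2 / k = 0.693147 / 0.05971 = 11.61 h

11.6 h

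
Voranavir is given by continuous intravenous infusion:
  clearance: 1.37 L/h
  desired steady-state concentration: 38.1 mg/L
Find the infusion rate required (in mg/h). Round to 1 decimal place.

52.2 mg/h

At steady state, infusion rate R₀ = Css × CL = 38.1 × 1.370 = 52.20 mg/h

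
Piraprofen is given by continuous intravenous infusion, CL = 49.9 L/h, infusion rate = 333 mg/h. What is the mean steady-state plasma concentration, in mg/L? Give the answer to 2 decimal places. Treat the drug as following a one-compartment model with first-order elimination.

At steady state Css = R₀ / CL = 333 / 49.90 = 6.673 mg/L

6.67 mg/L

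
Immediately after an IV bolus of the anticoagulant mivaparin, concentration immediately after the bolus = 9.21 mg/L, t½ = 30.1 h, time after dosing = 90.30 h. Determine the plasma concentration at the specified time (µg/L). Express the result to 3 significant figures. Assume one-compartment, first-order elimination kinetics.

k = ln2 / t½ = 0.693147 / 30.1 = 0.02303 h⁻¹
t / t½ = 90.30 / 30.1 = 3 half-lives
C = C₀ × (1/2)^3 = 9.210 × 0.1250 = 1.151 mg/L
Convert: 1.151 mg/L × 1000 = 1151 µg/L

1150 µg/L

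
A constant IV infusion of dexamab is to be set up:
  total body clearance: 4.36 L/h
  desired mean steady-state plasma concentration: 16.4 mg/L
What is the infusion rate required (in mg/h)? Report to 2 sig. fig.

72 mg/h

At steady state, infusion rate R₀ = Css × CL = 16.4 × 4.360 = 71.50 mg/h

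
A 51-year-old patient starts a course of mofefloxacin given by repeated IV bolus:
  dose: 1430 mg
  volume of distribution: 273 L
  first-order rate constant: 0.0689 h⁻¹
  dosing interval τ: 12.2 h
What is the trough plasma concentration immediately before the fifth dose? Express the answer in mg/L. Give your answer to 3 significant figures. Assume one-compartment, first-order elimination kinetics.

C₀ per dose = Dose / Vd = 1430 / 273 = 5.238 mg/L
Fraction remaining after one interval: r = e^(−kτ) = e^(−0.06890 × 12.2) = 0.4315
Before dose 5, 4 doses have been given (aged 1τ, 2τ, 3τ, 4τ).
C_trough = C₀ × (r + r² + … + r^4) = C₀ × r(1−r^4)/(1−r)
        = 5.238 × 0.4315 × (1 − 0.03467) / (1 − 0.4315) = 3.838 mg/L

3.84 mg/L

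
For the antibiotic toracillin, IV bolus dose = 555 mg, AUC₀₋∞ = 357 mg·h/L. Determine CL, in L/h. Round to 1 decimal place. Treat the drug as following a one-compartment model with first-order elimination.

CL = Dose / AUC = 555 / 357 = 1.555 L/h

1.6 L/h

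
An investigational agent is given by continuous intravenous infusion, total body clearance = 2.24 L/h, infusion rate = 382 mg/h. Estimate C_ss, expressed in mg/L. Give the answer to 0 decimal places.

171 mg/L

At steady state Css = R₀ / CL = 382 / 2.240 = 170.5 mg/L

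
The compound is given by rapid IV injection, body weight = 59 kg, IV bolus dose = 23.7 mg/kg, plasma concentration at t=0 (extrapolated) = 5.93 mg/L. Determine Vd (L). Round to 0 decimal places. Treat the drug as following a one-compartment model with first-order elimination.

236 L

Dose = 23.7 × 59 = 1398 mg
Vd = Dose / C₀ = 1398 / 5.93 = 235.8 L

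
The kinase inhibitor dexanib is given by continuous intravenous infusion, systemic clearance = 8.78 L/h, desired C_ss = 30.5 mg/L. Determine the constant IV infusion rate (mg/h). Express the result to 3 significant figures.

At steady state, infusion rate R₀ = Css × CL = 30.5 × 8.780 = 267.8 mg/h

268 mg/h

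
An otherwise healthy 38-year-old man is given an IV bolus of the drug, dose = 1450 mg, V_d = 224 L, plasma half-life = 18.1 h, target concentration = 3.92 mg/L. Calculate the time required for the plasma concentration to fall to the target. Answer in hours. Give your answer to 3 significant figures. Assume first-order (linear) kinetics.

C₀ = Dose / Vd = 1450 / 224 = 6.473 mg/L
k = ln2 / t½ = 0.693147 / 18.1 = 0.03830 h⁻¹
t = ln(C₀ / C) / k = ln(6.473 / 3.92) / 0.03830
  = ln(1.651) / 0.03830 = 0.5014 / 0.03830 = 13.09 h

13.1 h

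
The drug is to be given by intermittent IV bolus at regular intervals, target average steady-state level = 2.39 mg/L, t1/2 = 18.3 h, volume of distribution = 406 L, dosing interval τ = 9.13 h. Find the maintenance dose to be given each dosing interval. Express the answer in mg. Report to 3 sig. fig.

336 mg

k = ln2 / t½ = 0.693147 / 18.3 = 0.03788 h⁻¹
CL = k × Vd = 0.03788 × 406 = 15.38 L/h
At steady state, Dose/τ = Css × CL.
Dose = Css × CL × τ = 2.39 × 15.38 × 9.13 = 335.6 mg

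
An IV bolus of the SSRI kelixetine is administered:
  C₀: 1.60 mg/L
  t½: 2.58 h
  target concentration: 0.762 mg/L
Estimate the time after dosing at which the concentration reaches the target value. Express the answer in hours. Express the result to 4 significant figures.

2.761 h

k = ln2 / t½ = 0.693147 / 2.58 = 0.2687 h⁻¹
t = ln(C₀ / C) / k = ln(1.600 / 0.762) / 0.2687
  = ln(2.100) / 0.2687 = 0.7419 / 0.2687 = 2.761 h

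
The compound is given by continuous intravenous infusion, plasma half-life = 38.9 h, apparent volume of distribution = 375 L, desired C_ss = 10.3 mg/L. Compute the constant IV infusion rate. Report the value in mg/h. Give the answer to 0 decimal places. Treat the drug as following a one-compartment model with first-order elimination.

k = ln2 / t½ = 0.693147 / 38.9 = 0.01782 h⁻¹
CL = k × Vd = 0.01782 × 375 = 6.683 L/h
At steady state, infusion rate R₀ = Css × CL = 10.3 × 6.683 = 68.83 mg/h

69 mg/h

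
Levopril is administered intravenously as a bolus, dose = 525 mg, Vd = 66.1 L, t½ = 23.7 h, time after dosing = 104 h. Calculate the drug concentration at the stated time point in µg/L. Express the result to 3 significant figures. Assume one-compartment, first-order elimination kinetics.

379 µg/L

C₀ = Dose / Vd = 525.0 / 66.1 = 7.943 mg/L
k = ln2 / t½ = 0.693147 / 23.7 = 0.02925 h⁻¹
C = C₀ · e^(−k·t) = 7.943 × e^(−0.02925 × 104)
  = 7.943 × 0.04774 = 0.3792 mg/L
Convert: 0.3792 mg/L × 1000 = 379.2 µg/L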